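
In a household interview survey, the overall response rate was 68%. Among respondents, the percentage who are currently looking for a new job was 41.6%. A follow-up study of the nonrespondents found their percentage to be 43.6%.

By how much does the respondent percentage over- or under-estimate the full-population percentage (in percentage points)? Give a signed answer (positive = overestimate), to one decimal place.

-0.6 percentage points

Nonresponse fraction = 1 − 0.68 = 0.32.
Bias = (nonresponse fraction) × (respondent percentage − nonrespondent percentage)
     = 0.32 × (41.6 − 43.6) = 0.32 × -2 = -0.64.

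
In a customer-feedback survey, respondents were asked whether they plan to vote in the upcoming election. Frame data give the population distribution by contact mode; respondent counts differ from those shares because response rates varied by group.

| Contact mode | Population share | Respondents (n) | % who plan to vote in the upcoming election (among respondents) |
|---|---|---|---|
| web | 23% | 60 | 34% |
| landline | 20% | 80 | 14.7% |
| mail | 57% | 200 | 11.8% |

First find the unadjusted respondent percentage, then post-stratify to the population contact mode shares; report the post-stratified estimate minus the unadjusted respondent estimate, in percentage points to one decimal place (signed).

Unadjusted (pooled respondent) estimate weights by respondent counts:
  (60/340)×34 + (80/340)×14.7 + (200/340)×11.8 = 16.4%
Reweighting by population contact mode shares:
  0.23×34 + 0.2×14.7 + 0.57×11.8 = 17.486%
Difference = 17.486 − 16.4 = 1.086 pp.

+1.1 percentage points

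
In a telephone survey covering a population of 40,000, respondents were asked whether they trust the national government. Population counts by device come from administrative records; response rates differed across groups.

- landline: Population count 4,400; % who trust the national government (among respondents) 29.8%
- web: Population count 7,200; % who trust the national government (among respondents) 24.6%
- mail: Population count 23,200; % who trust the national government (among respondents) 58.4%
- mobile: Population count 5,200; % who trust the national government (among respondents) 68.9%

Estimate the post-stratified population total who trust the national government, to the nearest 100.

Each cell contributes its population count × the respondent rate:
  landline: 4,400 × 29.8% = 1311.2
  web: 7,200 × 24.6% = 1771.2
  mail: 23,200 × 58.4% = 13548.8
  mobile: 5,200 × 68.9% = 3582.8
Estimated total = 20,214 → 20,200.

20,200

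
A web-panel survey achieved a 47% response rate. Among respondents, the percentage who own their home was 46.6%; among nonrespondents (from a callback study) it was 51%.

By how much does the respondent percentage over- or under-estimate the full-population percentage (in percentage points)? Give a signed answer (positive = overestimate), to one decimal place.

Nonresponse fraction = 1 − 0.47 = 0.53.
Bias = (nonresponse fraction) × (respondent percentage − nonrespondent percentage)
     = 0.53 × (46.6 − 51) = 0.53 × -4.4 = -2.332.

-2.3 percentage points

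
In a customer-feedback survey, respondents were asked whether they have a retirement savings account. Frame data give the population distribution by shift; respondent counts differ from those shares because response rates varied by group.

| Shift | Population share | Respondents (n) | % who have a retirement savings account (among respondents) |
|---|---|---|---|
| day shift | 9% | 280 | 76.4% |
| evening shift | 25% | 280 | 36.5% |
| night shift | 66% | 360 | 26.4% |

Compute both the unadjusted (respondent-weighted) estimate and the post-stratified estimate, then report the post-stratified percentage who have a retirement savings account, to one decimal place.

33.4%

Unadjusted (pooled respondent) estimate weights by respondent counts:
  (280/920)×76.4 + (280/920)×36.5 + (360/920)×26.4 = 44.6913%
Post-stratifying to population shares instead:
  0.09×76.4 + 0.25×36.5 + 0.66×26.4 = 33.425%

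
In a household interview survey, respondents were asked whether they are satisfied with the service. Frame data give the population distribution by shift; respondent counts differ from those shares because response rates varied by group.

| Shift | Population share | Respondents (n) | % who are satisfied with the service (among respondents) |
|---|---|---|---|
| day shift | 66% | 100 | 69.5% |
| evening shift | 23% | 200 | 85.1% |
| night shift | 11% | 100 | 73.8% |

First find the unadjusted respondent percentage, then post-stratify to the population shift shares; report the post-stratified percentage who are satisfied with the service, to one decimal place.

Naive respondent-only estimate (weights = respondent counts):
  (100/400)×69.5 + (200/400)×85.1 + (100/400)×73.8 = 78.375%
Post-stratifying to population shares instead:
  0.66×69.5 + 0.23×85.1 + 0.11×73.8 = 73.561%

73.6%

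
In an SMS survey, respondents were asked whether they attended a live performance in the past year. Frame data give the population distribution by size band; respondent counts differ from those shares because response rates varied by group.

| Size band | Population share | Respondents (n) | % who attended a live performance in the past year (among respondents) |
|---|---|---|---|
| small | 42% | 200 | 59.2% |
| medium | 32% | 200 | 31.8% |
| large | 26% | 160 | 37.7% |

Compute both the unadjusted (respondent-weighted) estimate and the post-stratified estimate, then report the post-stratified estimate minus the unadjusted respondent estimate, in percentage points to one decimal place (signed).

Naive respondent-only estimate (weights = respondent counts):
  (200/560)×59.2 + (200/560)×31.8 + (160/560)×37.7 = 43.2714%
Reweighting by population size band shares:
  0.42×59.2 + 0.32×31.8 + 0.26×37.7 = 44.842%
Difference = 44.842 − 43.2714 = 1.5706 pp.

+1.6 percentage points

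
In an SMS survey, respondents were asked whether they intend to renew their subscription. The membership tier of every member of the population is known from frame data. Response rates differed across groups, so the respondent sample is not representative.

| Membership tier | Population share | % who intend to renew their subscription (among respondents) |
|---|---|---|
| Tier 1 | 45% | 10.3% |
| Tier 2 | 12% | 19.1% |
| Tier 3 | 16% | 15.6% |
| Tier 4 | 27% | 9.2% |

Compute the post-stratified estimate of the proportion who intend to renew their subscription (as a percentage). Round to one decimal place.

Reweight to the known membership tier distribution:
  Tier 1: 0.45 × 10.3 = 4.635
  Tier 2: 0.12 × 19.1 = 2.292
  Tier 3: 0.16 × 15.6 = 2.496
  Tier 4: 0.27 × 9.2 = 2.484
Post-stratified estimate = 11.907 → 11.9%.

11.9%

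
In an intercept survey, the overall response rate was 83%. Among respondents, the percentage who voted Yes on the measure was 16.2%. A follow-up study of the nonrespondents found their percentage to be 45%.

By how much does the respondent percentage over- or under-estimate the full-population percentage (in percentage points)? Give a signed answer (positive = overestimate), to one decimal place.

Nonresponse fraction = 1 − 0.83 = 0.17.
Bias = (nonresponse fraction) × (respondent percentage − nonrespondent percentage)
     = 0.17 × (16.2 − 45) = 0.17 × -28.8 = -4.896.

-4.9 percentage points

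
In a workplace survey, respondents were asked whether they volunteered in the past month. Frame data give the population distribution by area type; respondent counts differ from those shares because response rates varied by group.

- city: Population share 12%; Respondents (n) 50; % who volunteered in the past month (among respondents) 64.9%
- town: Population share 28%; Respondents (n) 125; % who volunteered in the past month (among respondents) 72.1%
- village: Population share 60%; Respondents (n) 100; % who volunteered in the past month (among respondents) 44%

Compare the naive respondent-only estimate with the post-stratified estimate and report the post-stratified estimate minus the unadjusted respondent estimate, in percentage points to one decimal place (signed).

Unadjusted (pooled respondent) estimate weights by respondent counts:
  (50/275)×64.9 + (125/275)×72.1 + (100/275)×44 = 60.5727%
Post-stratifying to population shares instead:
  0.12×64.9 + 0.28×72.1 + 0.6×44 = 54.376%
Difference = 54.376 − 60.5727 = -6.1967 pp.

-6.2 percentage points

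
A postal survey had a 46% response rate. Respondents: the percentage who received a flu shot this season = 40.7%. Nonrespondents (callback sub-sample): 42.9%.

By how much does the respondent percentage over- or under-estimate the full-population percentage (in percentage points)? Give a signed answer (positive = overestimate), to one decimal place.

-1.2 percentage points

Nonresponse fraction = 1 − 0.46 = 0.54.
Bias = (nonresponse fraction) × (respondent percentage − nonrespondent percentage)
     = 0.54 × (40.7 − 42.9) = 0.54 × -2.2 = -1.188.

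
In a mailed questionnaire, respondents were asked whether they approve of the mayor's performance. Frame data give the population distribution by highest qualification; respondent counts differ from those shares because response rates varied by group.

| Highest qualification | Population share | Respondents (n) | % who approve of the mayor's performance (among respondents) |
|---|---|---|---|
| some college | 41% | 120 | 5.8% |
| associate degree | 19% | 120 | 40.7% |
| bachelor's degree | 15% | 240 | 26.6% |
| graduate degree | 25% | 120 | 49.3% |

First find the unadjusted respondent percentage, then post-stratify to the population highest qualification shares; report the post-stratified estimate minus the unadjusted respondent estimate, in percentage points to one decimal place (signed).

Unadjusted (pooled respondent) estimate weights by respondent counts:
  (120/600)×5.8 + (120/600)×40.7 + (240/600)×26.6 + (120/600)×49.3 = 29.8%
Reweighting by population highest qualification shares:
  0.41×5.8 + 0.19×40.7 + 0.15×26.6 + 0.25×49.3 = 26.426%
Difference = 26.426 − 29.8 = -3.374 pp.

-3.4 percentage points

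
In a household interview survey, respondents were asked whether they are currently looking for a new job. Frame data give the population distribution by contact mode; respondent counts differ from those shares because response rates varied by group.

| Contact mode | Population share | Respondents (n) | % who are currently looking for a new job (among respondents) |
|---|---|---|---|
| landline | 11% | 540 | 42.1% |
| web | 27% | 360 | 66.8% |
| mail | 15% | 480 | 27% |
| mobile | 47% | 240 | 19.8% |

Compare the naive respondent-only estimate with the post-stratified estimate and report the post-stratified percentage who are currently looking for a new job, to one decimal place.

Without adjustment, the pooled respondent share is:
  (540/1620)×42.1 + (360/1620)×66.8 + (480/1620)×27 + (240/1620)×19.8 = 39.8111%
Reweighting by population contact mode shares:
  0.11×42.1 + 0.27×66.8 + 0.15×27 + 0.47×19.8 = 36.023%

36.0%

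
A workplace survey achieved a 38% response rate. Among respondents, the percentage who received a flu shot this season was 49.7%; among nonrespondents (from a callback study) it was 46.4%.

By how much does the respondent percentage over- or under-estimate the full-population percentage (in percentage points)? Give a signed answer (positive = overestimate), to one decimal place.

+2.0 percentage points

Nonresponse fraction = 1 − 0.38 = 0.62.
Bias = (nonresponse fraction) × (respondent percentage − nonrespondent percentage)
     = 0.62 × (49.7 − 46.4) = 0.62 × 3.3 = 2.046.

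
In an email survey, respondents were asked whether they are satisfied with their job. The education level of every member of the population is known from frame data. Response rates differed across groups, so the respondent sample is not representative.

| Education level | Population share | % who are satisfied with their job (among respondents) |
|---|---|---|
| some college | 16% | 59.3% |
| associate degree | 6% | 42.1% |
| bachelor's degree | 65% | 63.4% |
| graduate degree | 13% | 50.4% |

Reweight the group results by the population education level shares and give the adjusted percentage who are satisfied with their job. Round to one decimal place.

59.8%

Weight each group's respondent value by its population share:
  some college: 0.16 × 59.3 = 9.488
  associate degree: 0.06 × 42.1 = 2.526
  bachelor's degree: 0.65 × 63.4 = 41.21
  graduate degree: 0.13 × 50.4 = 6.552
Post-stratified estimate = 59.776 → 59.8%.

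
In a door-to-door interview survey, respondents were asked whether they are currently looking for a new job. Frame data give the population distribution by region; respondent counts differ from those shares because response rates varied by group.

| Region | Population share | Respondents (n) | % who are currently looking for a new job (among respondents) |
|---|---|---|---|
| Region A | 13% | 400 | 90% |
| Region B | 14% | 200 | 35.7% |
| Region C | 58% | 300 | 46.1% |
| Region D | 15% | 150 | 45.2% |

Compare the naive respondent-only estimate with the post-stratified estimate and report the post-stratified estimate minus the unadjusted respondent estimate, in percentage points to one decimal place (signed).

Without adjustment, the pooled respondent share is:
  (400/1050)×90 + (200/1050)×35.7 + (300/1050)×46.1 + (150/1050)×45.2 = 60.7143%
Reweighting by population region shares:
  0.13×90 + 0.14×35.7 + 0.58×46.1 + 0.15×45.2 = 50.216%
Difference = 50.216 − 60.7143 = -10.4983 pp.

-10.5 percentage points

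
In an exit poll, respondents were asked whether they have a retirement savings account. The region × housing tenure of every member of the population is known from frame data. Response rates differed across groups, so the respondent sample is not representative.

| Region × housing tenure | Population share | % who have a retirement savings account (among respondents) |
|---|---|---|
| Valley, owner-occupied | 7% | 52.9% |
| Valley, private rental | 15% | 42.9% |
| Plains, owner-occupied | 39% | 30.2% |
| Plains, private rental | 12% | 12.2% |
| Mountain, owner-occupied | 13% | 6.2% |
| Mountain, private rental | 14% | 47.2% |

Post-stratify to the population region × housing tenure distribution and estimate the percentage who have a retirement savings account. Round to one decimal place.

Weight each group's respondent value by its population share:
  Valley, owner-occupied: 0.07 × 52.9 = 3.703
  Valley, private rental: 0.15 × 42.9 = 6.435
  Plains, owner-occupied: 0.39 × 30.2 = 11.778
  Plains, private rental: 0.12 × 12.2 = 1.464
  Mountain, owner-occupied: 0.13 × 6.2 = 0.806
  Mountain, private rental: 0.14 × 47.2 = 6.608
Post-stratified estimate = 30.794 → 30.8%.

30.8%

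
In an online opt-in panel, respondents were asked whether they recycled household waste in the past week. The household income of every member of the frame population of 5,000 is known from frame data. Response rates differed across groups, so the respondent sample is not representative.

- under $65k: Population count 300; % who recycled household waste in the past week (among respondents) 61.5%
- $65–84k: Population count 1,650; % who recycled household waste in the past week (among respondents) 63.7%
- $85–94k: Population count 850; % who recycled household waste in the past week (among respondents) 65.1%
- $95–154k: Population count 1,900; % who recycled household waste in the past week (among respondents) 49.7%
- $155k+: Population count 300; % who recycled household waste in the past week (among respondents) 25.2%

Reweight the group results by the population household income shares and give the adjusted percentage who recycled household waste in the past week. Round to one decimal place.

Weight each group's respondent value by its population share:
  under $65k: (300/5,000) × 61.5 = 3.69
  $65–84k: (1,650/5,000) × 63.7 = 21.021
  $85–94k: (850/5,000) × 65.1 = 11.067
  $95–154k: (1,900/5,000) × 49.7 = 18.886
  $155k+: (300/5,000) × 25.2 = 1.512
Post-stratified estimate = 56.176 → 56.2%.

56.2%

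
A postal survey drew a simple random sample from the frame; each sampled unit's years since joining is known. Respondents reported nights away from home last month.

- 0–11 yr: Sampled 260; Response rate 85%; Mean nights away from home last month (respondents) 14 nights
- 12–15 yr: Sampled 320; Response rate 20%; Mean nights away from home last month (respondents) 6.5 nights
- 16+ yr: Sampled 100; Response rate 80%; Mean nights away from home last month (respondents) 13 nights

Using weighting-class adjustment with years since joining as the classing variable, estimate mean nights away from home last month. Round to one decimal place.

Inverse-response-rate weighting restores each class to its sampled count, so class totals weight by n_sampled:
  0–11 yr: 260 × 14 = 3640
  12–15 yr: 320 × 6.5 = 2080
  16+ yr: 100 × 13 = 1300
Adjusted estimate = 7020 / 680 = 10.3235 → 10.3.

10.3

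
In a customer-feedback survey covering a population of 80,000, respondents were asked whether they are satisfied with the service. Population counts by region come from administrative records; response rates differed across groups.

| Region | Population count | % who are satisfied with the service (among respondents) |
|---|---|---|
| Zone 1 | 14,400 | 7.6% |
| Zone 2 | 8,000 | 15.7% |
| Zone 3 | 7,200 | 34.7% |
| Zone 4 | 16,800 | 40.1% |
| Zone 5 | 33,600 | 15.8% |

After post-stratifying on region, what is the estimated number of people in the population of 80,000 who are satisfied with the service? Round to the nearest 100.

16,900

Each cell contributes its population count × the respondent rate:
  Zone 1: 14,400 × 7.6% = 1094.4
  Zone 2: 8,000 × 15.7% = 1256
  Zone 3: 7,200 × 34.7% = 2498.4
  Zone 4: 16,800 × 40.1% = 6736.8
  Zone 5: 33,600 × 15.8% = 5308.8
Estimated total = 16894.4 → 16,900.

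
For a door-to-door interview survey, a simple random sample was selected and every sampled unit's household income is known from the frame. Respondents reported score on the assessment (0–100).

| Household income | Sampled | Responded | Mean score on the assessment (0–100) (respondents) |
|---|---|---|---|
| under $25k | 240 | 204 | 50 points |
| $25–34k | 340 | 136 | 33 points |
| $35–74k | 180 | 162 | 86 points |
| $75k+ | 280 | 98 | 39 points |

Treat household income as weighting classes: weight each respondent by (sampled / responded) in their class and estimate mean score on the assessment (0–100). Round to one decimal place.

47.7

Response rates by class: under $25k 204/240 = 85%, $25–34k 136/340 = 40%, $35–74k 162/180 = 90%, $75k+ 98/280 = 35%.
Inverse-response-rate weighting restores each class to its sampled count, so class totals weight by n_sampled:
  under $25k: 240 × 50 = 12,000
  $25–34k: 340 × 33 = 11,220
  $35–74k: 180 × 86 = 15,480
  $75k+: 280 × 39 = 10,920
Adjusted estimate = 49,620 / 1,040 = 47.7115 → 47.7.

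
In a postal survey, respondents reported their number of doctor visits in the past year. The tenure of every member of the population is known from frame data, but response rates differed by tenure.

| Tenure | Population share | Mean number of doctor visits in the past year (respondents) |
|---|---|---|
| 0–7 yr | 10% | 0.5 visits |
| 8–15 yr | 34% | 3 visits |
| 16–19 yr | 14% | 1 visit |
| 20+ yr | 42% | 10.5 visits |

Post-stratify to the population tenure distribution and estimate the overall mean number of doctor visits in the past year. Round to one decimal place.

Each cell contributes population-share × respondent value:
  0–7 yr: 0.1 × 0.5 = 0.05
  8–15 yr: 0.34 × 3 = 1.02
  16–19 yr: 0.14 × 1 = 0.14
  20+ yr: 0.42 × 10.5 = 4.41
Post-stratified estimate = 5.62 → 5.6.

5.6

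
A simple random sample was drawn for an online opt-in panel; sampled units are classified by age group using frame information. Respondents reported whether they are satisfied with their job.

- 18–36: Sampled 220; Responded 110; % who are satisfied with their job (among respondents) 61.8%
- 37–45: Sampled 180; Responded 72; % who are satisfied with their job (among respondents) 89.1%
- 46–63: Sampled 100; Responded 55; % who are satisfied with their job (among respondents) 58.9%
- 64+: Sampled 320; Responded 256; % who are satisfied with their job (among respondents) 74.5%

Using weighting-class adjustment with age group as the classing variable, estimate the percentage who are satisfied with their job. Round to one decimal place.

72.4%

Class response rates: 18–36 110/220 = 50%, 37–45 72/180 = 40%, 46–63 55/100 = 55%, 64+ 256/320 = 80%.
Inverse-response-rate weighting restores each class to its sampled count, so class totals weight by n_sampled:
  18–36: 220 × 61.8 = 13,596
  37–45: 180 × 89.1 = 16038
  46–63: 100 × 58.9 = 5890
  64+: 320 × 74.5 = 23,840
Adjusted estimate = 59,364 / 820 = 72.3951 → 72.4%.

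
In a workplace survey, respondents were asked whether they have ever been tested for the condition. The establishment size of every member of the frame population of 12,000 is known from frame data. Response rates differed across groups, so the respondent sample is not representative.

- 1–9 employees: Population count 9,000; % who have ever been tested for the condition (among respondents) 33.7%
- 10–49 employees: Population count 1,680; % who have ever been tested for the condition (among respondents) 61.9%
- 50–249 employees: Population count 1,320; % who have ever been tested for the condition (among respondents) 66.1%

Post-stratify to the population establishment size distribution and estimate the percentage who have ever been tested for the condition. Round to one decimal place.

41.2%

Each cell contributes population-share × respondent value:
  1–9 employees: (9,000/12,000) × 33.7 = 25.275
  10–49 employees: (1,680/12,000) × 61.9 = 8.666
  50–249 employees: (1,320/12,000) × 66.1 = 7.271
Post-stratified estimate = 41.212 → 41.2%.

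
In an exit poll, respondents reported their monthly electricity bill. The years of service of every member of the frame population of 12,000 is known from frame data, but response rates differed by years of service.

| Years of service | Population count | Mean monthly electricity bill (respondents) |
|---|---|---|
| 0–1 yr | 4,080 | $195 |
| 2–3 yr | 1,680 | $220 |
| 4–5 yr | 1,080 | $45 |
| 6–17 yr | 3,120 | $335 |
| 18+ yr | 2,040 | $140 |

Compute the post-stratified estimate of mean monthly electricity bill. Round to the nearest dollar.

Post-stratification weights by population share, not respondent share:
  0–1 yr: (4,080/12,000) × 195 = 66.3
  2–3 yr: (1,680/12,000) × 220 = 30.8
  4–5 yr: (1,080/12,000) × 45 = 4.05
  6–17 yr: (3,120/12,000) × 335 = 87.1
  18+ yr: (2,040/12,000) × 140 = 23.8
Post-stratified estimate = 212.05 → $212.

$212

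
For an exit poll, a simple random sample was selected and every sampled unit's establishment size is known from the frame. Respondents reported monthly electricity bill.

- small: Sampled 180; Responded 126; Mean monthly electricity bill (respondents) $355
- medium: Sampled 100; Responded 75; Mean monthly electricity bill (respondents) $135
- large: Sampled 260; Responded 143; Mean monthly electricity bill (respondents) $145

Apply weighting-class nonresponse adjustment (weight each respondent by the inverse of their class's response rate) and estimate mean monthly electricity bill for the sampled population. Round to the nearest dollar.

$213

Class response rates: small 126/180 = 70%, medium 75/100 = 75%, large 143/260 = 55%.
Inverse-response-rate weighting restores each class to its sampled count, so class totals weight by n_sampled:
  small: 180 × 355 = 63,900
  medium: 100 × 135 = 13,500
  large: 260 × 145 = 37,700
Adjusted estimate = 115,100 / 540 = 213.148 → $213.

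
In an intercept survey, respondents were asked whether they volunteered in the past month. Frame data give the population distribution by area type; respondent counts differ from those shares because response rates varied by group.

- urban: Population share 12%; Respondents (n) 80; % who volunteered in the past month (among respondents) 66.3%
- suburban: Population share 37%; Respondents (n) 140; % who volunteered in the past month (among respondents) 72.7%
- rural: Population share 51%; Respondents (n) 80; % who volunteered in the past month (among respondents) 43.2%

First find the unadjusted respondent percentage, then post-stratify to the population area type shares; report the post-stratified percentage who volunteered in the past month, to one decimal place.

56.9%

Without adjustment, the pooled respondent share is:
  (80/300)×66.3 + (140/300)×72.7 + (80/300)×43.2 = 63.1267%
Reweighting by population area type shares:
  0.12×66.3 + 0.37×72.7 + 0.51×43.2 = 56.887%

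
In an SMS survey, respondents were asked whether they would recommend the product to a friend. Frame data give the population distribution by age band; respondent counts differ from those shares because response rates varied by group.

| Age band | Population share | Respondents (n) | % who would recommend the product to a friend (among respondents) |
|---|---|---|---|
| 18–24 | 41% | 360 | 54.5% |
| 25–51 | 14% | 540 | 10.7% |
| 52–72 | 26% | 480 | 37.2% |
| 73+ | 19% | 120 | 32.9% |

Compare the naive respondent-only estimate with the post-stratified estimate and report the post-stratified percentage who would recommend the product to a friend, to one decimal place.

39.8%

Unadjusted (pooled respondent) estimate weights by respondent counts:
  (360/1500)×54.5 + (540/1500)×10.7 + (480/1500)×37.2 + (120/1500)×32.9 = 31.468%
Post-stratifying to population shares instead:
  0.41×54.5 + 0.14×10.7 + 0.26×37.2 + 0.19×32.9 = 39.766%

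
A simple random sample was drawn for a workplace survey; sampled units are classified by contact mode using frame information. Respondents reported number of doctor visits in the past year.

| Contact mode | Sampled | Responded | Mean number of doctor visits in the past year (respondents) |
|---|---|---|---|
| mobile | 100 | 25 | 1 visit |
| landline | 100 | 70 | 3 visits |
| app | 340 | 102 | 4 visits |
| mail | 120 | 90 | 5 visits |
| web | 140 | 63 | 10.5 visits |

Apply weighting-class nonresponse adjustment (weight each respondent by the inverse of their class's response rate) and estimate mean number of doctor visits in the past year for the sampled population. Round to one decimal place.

Response rates by class: mobile 25/100 = 25%, landline 70/100 = 70%, app 102/340 = 30%, mail 90/120 = 75%, web 63/140 = 45%.
Inverse-response-rate weighting restores each class to its sampled count, so class totals weight by n_sampled:
  mobile: 100 × 1 = 100
  landline: 100 × 3 = 300
  app: 340 × 4 = 1360
  mail: 120 × 5 = 600
  web: 140 × 10.5 = 1470
Adjusted estimate = 3830 / 800 = 4.7875 → 4.8.

4.8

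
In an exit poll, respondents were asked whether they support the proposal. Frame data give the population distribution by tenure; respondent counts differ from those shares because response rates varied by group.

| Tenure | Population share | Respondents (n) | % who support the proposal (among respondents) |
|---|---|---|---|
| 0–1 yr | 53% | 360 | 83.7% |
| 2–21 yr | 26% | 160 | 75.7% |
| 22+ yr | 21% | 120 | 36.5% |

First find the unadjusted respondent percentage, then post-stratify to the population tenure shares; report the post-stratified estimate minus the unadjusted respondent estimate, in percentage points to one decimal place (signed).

Naive respondent-only estimate (weights = respondent counts):
  (360/640)×83.7 + (160/640)×75.7 + (120/640)×36.5 = 72.85%
Post-stratified estimate weights by population shares:
  0.53×83.7 + 0.26×75.7 + 0.21×36.5 = 71.708%
Difference = 71.708 − 72.85 = -1.142 pp.

-1.1 percentage points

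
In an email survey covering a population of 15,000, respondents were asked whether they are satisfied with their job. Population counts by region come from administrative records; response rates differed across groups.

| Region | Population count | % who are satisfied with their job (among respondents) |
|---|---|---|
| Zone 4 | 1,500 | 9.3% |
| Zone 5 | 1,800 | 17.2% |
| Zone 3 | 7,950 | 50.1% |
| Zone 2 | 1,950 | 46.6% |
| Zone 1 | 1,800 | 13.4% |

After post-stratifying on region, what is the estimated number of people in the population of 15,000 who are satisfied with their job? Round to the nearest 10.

Estimated count per cell = population count × respondent percentage:
  Zone 4: 1,500 × 9.3% = 139.5
  Zone 5: 1,800 × 17.2% = 309.6
  Zone 3: 7,950 × 50.1% = 3982.95
  Zone 2: 1,950 × 46.6% = 908.7
  Zone 1: 1,800 × 13.4% = 241.2
Estimated total = 5581.95 → 5,580.

5,580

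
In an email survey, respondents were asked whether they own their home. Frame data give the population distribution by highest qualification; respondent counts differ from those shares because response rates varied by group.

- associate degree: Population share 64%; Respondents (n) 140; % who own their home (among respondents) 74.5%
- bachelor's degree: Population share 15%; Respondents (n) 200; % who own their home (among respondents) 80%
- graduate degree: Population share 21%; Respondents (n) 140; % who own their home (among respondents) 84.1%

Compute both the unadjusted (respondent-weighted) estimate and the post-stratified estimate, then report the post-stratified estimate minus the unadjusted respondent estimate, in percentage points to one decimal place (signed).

Naive respondent-only estimate (weights = respondent counts):
  (140/480)×74.5 + (200/480)×80 + (140/480)×84.1 = 79.5917%
Reweighting by population highest qualification shares:
  0.64×74.5 + 0.15×80 + 0.21×84.1 = 77.341%
Difference = 77.341 − 79.5917 = -2.2507 pp.

-2.3 percentage points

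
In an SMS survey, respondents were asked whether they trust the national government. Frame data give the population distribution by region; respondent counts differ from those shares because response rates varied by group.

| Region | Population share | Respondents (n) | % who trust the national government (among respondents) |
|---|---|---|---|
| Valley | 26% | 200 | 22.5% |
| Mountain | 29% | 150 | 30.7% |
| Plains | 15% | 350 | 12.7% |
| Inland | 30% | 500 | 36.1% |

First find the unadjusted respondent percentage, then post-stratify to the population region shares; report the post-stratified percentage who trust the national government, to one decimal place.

Unadjusted (pooled respondent) estimate weights by respondent counts:
  (200/1200)×22.5 + (150/1200)×30.7 + (350/1200)×12.7 + (500/1200)×36.1 = 26.3333%
Post-stratifying to population shares instead:
  0.26×22.5 + 0.29×30.7 + 0.15×12.7 + 0.3×36.1 = 27.488%

27.5%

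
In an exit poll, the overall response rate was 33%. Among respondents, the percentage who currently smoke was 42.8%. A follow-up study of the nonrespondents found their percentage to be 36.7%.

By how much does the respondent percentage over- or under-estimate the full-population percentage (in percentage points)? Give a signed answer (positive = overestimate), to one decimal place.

+4.1 percentage points

Nonresponse fraction = 1 − 0.33 = 0.67.
Bias = (nonresponse fraction) × (respondent percentage − nonrespondent percentage)
     = 0.67 × (42.8 − 36.7) = 0.67 × 6.1 = 4.087.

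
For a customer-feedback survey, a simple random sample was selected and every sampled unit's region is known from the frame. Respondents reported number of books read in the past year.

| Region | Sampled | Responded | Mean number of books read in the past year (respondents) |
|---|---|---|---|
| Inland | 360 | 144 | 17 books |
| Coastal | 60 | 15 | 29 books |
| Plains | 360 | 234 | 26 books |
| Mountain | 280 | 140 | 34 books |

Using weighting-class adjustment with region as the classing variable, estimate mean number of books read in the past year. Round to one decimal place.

Class response rates: Inland 144/360 = 40%, Coastal 15/60 = 25%, Plains 234/360 = 65%, Mountain 140/280 = 50%.
Weighting each respondent by the inverse class response rate inflates each class back to its sampled size, so the class weight is n_sampled:
  Inland: 360 × 17 = 6120
  Coastal: 60 × 29 = 1740
  Plains: 360 × 26 = 9360
  Mountain: 280 × 34 = 9520
Adjusted estimate = 26,740 / 1,060 = 25.2264 → 25.2.

25.2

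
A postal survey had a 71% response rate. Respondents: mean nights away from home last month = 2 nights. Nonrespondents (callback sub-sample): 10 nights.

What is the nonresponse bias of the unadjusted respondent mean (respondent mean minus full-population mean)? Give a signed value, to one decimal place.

-2.3

Nonresponse fraction = 1 − 0.71 = 0.29.
Bias = (nonresponse fraction) × (respondent mean − nonrespondent mean)
     = 0.29 × (2 − 10) = 0.29 × -8 = -2.32.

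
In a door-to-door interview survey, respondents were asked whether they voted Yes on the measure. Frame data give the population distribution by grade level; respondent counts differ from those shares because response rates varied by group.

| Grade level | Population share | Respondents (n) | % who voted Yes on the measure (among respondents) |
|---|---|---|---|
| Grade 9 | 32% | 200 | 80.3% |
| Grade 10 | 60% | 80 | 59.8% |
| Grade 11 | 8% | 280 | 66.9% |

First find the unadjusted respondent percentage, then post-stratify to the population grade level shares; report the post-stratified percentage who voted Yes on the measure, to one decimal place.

Without adjustment, the pooled respondent share is:
  (200/560)×80.3 + (80/560)×59.8 + (280/560)×66.9 = 70.6714%
Reweighting by population grade level shares:
  0.32×80.3 + 0.6×59.8 + 0.08×66.9 = 66.928%

66.9%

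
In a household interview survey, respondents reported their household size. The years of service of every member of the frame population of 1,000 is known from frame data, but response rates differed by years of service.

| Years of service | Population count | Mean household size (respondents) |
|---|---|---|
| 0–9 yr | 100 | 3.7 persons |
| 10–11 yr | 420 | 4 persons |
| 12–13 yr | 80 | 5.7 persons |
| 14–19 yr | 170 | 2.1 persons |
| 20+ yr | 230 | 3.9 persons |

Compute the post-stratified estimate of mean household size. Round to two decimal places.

Weight each group's respondent value by its population share:
  0–9 yr: (100/1,000) × 3.7 = 0.37
  10–11 yr: (420/1,000) × 4 = 1.68
  12–13 yr: (80/1,000) × 5.7 = 0.456
  14–19 yr: (170/1,000) × 2.1 = 0.357
  20+ yr: (230/1,000) × 3.9 = 0.897
Post-stratified estimate = 3.76 → 3.76.

3.76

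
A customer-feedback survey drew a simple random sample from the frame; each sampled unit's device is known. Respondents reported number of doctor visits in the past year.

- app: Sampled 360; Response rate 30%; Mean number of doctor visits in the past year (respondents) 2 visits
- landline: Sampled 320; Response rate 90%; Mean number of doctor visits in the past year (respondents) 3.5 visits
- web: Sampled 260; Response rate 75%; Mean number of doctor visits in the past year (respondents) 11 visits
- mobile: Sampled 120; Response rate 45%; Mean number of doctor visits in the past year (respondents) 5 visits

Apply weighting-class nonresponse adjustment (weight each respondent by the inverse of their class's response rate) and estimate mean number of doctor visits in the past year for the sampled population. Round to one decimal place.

Weighting each respondent by the inverse class response rate inflates each class back to its sampled size, so the class weight is n_sampled:
  app: 360 × 2 = 720
  landline: 320 × 3.5 = 1120
  web: 260 × 11 = 2860
  mobile: 120 × 5 = 600
Adjusted estimate = 5300 / 1,060 = 5 → 5.0.

5.0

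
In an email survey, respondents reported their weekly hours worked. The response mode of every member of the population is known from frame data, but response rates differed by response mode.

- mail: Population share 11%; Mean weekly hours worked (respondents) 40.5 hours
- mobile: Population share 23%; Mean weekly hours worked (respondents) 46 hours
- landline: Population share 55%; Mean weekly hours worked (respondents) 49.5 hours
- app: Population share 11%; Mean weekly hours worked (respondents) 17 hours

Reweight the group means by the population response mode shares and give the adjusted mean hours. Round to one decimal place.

Weight each group's respondent value by its population share:
  mail: 0.11 × 40.5 = 4.455
  mobile: 0.23 × 46 = 10.58
  landline: 0.55 × 49.5 = 27.225
  app: 0.11 × 17 = 1.87
Post-stratified estimate = 44.13 → 44.1.

44.1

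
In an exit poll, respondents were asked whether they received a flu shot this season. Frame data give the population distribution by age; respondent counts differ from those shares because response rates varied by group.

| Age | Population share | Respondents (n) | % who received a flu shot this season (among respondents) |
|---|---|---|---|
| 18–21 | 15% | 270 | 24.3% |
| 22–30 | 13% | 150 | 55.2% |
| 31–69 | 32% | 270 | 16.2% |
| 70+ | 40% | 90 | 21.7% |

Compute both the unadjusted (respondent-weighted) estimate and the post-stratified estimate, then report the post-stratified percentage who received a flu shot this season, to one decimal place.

24.7%

Without adjustment, the pooled respondent share is:
  (270/780)×24.3 + (150/780)×55.2 + (270/780)×16.2 + (90/780)×21.7 = 27.1385%
Post-stratified estimate weights by population shares:
  0.15×24.3 + 0.13×55.2 + 0.32×16.2 + 0.4×21.7 = 24.685%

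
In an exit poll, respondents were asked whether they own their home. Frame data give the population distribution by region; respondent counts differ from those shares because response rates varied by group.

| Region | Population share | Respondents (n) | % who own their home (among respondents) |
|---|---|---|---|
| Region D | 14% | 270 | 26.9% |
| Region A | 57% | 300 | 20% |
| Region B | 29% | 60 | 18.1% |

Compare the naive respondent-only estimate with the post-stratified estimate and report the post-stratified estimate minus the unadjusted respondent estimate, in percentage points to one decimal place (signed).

-2.4 percentage points

Without adjustment, the pooled respondent share is:
  (270/630)×26.9 + (300/630)×20 + (60/630)×18.1 = 22.7762%
Post-stratifying to population shares instead:
  0.14×26.9 + 0.57×20 + 0.29×18.1 = 20.415%
Difference = 20.415 − 22.7762 = -2.3612 pp.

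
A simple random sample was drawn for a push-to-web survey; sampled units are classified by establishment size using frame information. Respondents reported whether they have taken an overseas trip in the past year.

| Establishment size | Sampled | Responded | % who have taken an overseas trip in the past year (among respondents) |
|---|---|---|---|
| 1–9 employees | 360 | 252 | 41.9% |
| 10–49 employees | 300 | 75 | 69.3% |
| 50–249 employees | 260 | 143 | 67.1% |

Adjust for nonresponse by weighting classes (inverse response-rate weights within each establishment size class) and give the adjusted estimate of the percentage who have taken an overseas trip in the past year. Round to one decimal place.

Response rates by class: 1–9 employees 252/360 = 70%, 10–49 employees 75/300 = 25%, 50–249 employees 143/260 = 55%.
Each respondent's weight = sampled/responded in their class; summing within a class gives n_sampled, so:
  1–9 employees: 360 × 41.9 = 15,084
  10–49 employees: 300 × 69.3 = 20,790
  50–249 employees: 260 × 67.1 = 17,446
Adjusted estimate = 53,320 / 920 = 57.9565 → 58.0%.

58.0%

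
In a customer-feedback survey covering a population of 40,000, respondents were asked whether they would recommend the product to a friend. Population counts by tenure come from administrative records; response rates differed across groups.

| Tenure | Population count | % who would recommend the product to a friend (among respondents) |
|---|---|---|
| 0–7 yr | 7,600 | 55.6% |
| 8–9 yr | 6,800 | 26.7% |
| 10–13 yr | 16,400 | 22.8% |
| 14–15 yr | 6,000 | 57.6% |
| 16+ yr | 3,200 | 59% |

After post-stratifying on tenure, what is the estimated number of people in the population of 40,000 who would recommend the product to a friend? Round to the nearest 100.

15,100

Each cell contributes its population count × the respondent rate:
  0–7 yr: 7,600 × 55.6% = 4225.6
  8–9 yr: 6,800 × 26.7% = 1815.6
  10–13 yr: 16,400 × 22.8% = 3739.2
  14–15 yr: 6,000 × 57.6% = 3456
  16+ yr: 3,200 × 59% = 1888
Estimated total = 15124.4 → 15,100.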